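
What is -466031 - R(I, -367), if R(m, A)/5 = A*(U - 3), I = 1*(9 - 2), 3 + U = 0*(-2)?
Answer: -477041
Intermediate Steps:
U = -3 (U = -3 + 0*(-2) = -3 + 0 = -3)
I = 7 (I = 1*7 = 7)
R(m, A) = -30*A (R(m, A) = 5*(A*(-3 - 3)) = 5*(A*(-6)) = 5*(-6*A) = -30*A)
-466031 - R(I, -367) = -466031 - (-30)*(-367) = -466031 - 1*11010 = -466031 - 11010 = -477041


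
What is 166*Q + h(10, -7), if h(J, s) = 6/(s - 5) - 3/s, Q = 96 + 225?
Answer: 746003/14 ≈ 53286.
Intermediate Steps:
Q = 321
h(J, s) = -3/s + 6/(-5 + s) (h(J, s) = 6/(-5 + s) - 3/s = -3/s + 6/(-5 + s))
166*Q + h(10, -7) = 166*321 + 3*(5 - 7)/(-7*(-5 - 7)) = 53286 + 3*(-⅐)*(-2)/(-12) = 53286 + 3*(-⅐)*(-1/12)*(-2) = 53286 - 1/14 = 746003/14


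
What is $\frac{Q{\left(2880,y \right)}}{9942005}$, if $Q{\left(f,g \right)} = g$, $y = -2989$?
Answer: $- \frac{2989}{9942005} \approx -0.00030064$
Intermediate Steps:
$\frac{Q{\left(2880,y \right)}}{9942005} = - \frac{2989}{9942005}$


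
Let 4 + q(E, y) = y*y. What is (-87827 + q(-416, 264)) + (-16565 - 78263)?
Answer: -112963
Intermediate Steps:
q(E, y) = -4 + y² (q(E, y) = -4 + y*y = -4 + y²)
(-87827 + q(-416, 264)) + (-16565 - 78263) = (-87827 + (-4 + 264²)) + (-16565 - 78263) = (-87827 + (-4 + 69696)) - 94828 = (-87827 + 69692) - 94828 = -18135 - 94828 = -112963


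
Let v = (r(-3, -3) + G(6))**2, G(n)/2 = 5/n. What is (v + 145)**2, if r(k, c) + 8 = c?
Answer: 4363921/81 ≈ 53876.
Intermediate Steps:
r(k, c) = -8 + c
G(n) = 10/n (G(n) = 2*(5/n) = 10/n)
v = 784/9 (v = ((-8 - 3) + 10/6)**2 = (-11 + 10*(1/6))**2 = (-11 + 5/3)**2 = (-28/3)**2 = 784/9 ≈ 87.111)
(v + 145)**2 = (784/9 + 145)**2 = (2089/9)**2 = 4363921/81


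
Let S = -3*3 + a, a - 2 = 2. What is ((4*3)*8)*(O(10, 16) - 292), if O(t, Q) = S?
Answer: -28512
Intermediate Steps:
a = 4 (a = 2 + 2 = 4)
S = -5 (S = -3*3 + 4 = -9 + 4 = -5)
O(t, Q) = -5
((4*3)*8)*(O(10, 16) - 292) = ((4*3)*8)*(-5 - 292) = (12*8)*(-297) = 96*(-297) = -28512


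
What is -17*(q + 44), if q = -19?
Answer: -425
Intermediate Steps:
-17*(q + 44) = -17*(-19 + 44) = -17*25 = -425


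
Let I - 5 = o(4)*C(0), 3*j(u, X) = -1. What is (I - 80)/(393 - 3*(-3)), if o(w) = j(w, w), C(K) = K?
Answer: -25/134 ≈ -0.18657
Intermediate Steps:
j(u, X) = -⅓ (j(u, X) = (⅓)*(-1) = -⅓)
o(w) = -⅓
I = 5 (I = 5 - ⅓*0 = 5 + 0 = 5)
(I - 80)/(393 - 3*(-3)) = (5 - 80)/(393 - 3*(-3)) = -75/(393 + 9) = -75/402 = -75*1/402 = -25/134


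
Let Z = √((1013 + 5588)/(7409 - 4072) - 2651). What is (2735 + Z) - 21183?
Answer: -18448 + I*√29498365882/3337 ≈ -18448.0 + 51.469*I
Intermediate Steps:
Z = I*√29498365882/3337 (Z = √(6601/3337 - 2651) = √(-8839786/3337) = I*√29498365882/3337 ≈ 51.469*I)
(2735 + Z) - 21183 = (2735 + I*√29498365882/3337) - 21183 = -18448 + I*√29498365882/3337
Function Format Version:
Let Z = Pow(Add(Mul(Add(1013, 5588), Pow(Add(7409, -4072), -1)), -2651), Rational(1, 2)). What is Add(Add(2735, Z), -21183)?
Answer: Add(-18448, Mul(Rational(1, 3337), I, Pow(29498365882, Rational(1, 2)))) ≈ Add(-18448., Mul(51.469, I))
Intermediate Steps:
Z = Mul(Rational(1, 3337), I, Pow(29498365882, Rational(1, 2))) (Z = Pow(Add(Mul(6601, Pow(3337, -1)), -2651), Rational(1, 2)) = Pow(Add(Mul(6601, Rational(1, 3337)), -2651), Rational(1, 2)) = Pow(Add(Rational(6601, 3337), -2651), Rational(1, 2)) = Pow(Rational(-8839786, 3337), Rational(1, 2)) = Mul(Rational(1, 3337), I, Pow(29498365882, Rational(1, 2))) ≈ Mul(51.469, I))
Add(Add(2735, Z), -21183) = Add(Add(2735, Mul(Rational(1, 3337), I, Pow(29498365882, Rational(1, 2)))), -21183) = Add(-18448, Mul(Rational(1, 3337), I, Pow(29498365882, Rational(1, 2))))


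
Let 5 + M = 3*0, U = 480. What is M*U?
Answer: -2400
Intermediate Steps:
M = -5 (M = -5 + 3*0 = -5 + 0 = -5)
M*U = -5*480 = -2400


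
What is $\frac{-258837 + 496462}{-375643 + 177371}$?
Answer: $- \frac{237625}{198272} \approx -1.1985$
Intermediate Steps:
$\frac{-258837 + 496462}{-375643 + 177371} = \frac{237625}{-198272} = 237625 \left(- \frac{1}{198272}\right) = - \frac{237625}{198272}$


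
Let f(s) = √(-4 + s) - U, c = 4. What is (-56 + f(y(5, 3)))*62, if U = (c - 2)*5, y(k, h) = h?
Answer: -4092 + 62*I ≈ -4092.0 + 62.0*I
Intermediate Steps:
U = 10 (U = (4 - 2)*5 = 2*5 = 10)
f(s) = -10 + √(-4 + s) (f(s) = √(-4 + s) - 1*10 = √(-4 + s) - 10 = -10 + √(-4 + s))
(-56 + f(y(5, 3)))*62 = (-56 + (-10 + √(-4 + 3)))*62 = (-56 + (-10 + √(-1)))*62 = (-56 + (-10 + I))*62 = (-66 + I)*62 = -4092 + 62*I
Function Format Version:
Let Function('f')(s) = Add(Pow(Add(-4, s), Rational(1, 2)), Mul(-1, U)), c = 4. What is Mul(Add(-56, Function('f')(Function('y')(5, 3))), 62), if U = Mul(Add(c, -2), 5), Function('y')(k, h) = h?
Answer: Add(-4092, Mul(62, I)) ≈ Add(-4092.0, Mul(62.000, I))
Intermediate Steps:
U = 10 (U = Mul(Add(4, -2), 5) = Mul(2, 5) = 10)
Function('f')(s) = Add(-10, Pow(Add(-4, s), Rational(1, 2))) (Function('f')(s) = Add(Pow(Add(-4, s), Rational(1, 2)), Mul(-1, 10)) = Add(Pow(Add(-4, s), Rational(1, 2)), -10) = Add(-10, Pow(Add(-4, s), Rational(1, 2))))
Mul(Add(-56, Function('f')(Function('y')(5, 3))), 62) = Mul(Add(-56, Add(-10, Pow(Add(-4, 3), Rational(1, 2)))), 62) = Mul(Add(-56, Add(-10, Pow(-1, Rational(1, 2)))), 62) = Mul(Add(-56, Add(-10, I)), 62) = Mul(Add(-66, I), 62) = Add(-4092, Mul(62, I))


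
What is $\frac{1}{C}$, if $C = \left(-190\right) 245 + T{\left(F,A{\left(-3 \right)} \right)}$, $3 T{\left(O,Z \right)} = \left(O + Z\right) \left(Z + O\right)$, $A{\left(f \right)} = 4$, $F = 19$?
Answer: $- \frac{3}{139121} \approx -2.1564 \cdot 10^{-5}$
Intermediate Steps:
$T{\left(O,Z \right)} = \frac{\left(O + Z\right)^{2}}{3}$ ($T{\left(O,Z \right)} = \frac{\left(O + Z\right) \left(Z + O\right)}{3} = \frac{\left(O + Z\right) \left(O + Z\right)}{3} = \frac{\left(O + Z\right)^{2}}{3}$)
$C = - \frac{139121}{3}$ ($C = \left(-190\right) 245 + \frac{\left(19 + 4\right)^{2}}{3} = -46550 + \frac{23^{2}}{3} = -46550 + \frac{1}{3} \cdot 529 = -46550 + \frac{529}{3} = - \frac{139121}{3} \approx -46374.0$)
$\frac{1}{C} = \frac{1}{- \frac{139121}{3}} = - \frac{3}{139121}$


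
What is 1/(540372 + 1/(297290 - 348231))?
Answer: 50941/27527090051 ≈ 1.8506e-6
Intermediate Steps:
1/(540372 + 1/(297290 - 348231)) = 1/(540372 + 1/(-50941)) = 1/(540372 - 1/50941) = 1/(27527090051/50941) = 50941/27527090051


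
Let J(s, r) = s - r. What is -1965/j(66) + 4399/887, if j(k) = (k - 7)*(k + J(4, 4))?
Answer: 5128917/1151326 ≈ 4.4548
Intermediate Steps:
j(k) = k*(-7 + k) (j(k) = (k - 7)*(k + (4 - 1*4)) = (-7 + k)*(k + (4 - 4)) = (-7 + k)*(k + 0) = (-7 + k)*k = k*(-7 + k))
-1965/j(66) + 4399/887 = -1965*1/(66*(-7 + 66)) + 4399/887 = -1965/(66*59) + 4399*(1/887) = -1965/3894 + 4399/887 = -1965*1/3894 + 4399/887 = -655/1298 + 4399/887 = 5128917/1151326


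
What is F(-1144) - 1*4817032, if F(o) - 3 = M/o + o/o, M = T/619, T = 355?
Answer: -3411110940163/708136 ≈ -4.8170e+6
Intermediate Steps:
M = 355/619 ≈ 0.57351
F(o) = 4 + 355/(619*o) (F(o) = 3 + (355/(619*o) + o/o) = 3 + (355/(619*o) + 1) = 3 + (1 + 355/(619*o)) = 4 + 355/(619*o))
F(-1144) - 1*4817032 = (4 + (355/619)/(-1144)) - 1*4817032 = (4 + (355/619)*(-1/1144)) - 4817032 = (4 - 355/708136) - 4817032 = 2832189/708136 - 4817032 = -3411110940163/708136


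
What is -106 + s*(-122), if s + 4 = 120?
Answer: -14258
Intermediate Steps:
s = 116 (s = -4 + 120 = 116)
-106 + s*(-122) = -106 + 116*(-122) = -106 - 14152 = -14258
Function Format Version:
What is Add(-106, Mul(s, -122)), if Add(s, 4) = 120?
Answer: -14258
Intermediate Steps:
s = 116 (s = Add(-4, 120) = 116)
Add(-106, Mul(s, -122)) = Add(-106, Mul(116, -122)) = Add(-106, -14152) = -14258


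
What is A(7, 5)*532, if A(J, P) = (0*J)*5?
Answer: 0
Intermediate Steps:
A(J, P) = 0 (A(J, P) = 0*5 = 0)
A(7, 5)*532 = 0*532 = 0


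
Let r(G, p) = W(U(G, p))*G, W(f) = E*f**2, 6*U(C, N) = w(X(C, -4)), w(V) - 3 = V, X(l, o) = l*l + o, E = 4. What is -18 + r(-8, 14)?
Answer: -3546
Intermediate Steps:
X(l, o) = o + l**2 (X(l, o) = l**2 + o = o + l**2)
w(V) = 3 + V
U(C, N) = -1/6 + C**2/6 (U(C, N) = (3 + (-4 + C**2))/6 = (-1 + C**2)/6 = -1/6 + C**2/6)
W(f) = 4*f**2
r(G, p) = 4*G*(-1/6 + G**2/6)**2 (r(G, p) = (4*(-1/6 + G**2/6)**2)*G = 4*G*(-1/6 + G**2/6)**2)
-18 + r(-8, 14) = -18 + (1/9)*(-8)*(-1 + (-8)**2)**2 = -18 + (1/9)*(-8)*(-1 + 64)**2 = -18 + (1/9)*(-8)*63**2 = -18 + (1/9)*(-8)*3969 = -18 - 3528 = -3546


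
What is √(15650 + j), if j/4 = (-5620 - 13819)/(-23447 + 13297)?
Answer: 2*√82300579/145 ≈ 125.13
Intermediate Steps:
j = 5554/725 (j = 4*((-5620 - 13819)/(-23447 + 13297)) = 4*(-19439/(-10150)) = 4*(-19439*(-1/10150)) = 4*(2777/1450) = 5554/725 ≈ 7.6607)
√(15650 + j) = √(15650 + 5554/725) = √(11351804/725) = 2*√82300579/145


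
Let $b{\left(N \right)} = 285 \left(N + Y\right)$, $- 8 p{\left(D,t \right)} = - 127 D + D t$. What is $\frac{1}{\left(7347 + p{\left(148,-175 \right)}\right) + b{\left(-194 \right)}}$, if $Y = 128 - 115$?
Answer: $- \frac{1}{38651} \approx -2.5873 \cdot 10^{-5}$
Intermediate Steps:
$p{\left(D,t \right)} = \frac{127 D}{8} - \frac{D t}{8}$ ($p{\left(D,t \right)} = - \frac{- 127 D + D t}{8} = \frac{127 D}{8} - \frac{D t}{8}$)
$Y = 13$ ($Y = 128 - 115 = 13$)
$b{\left(N \right)} = 3705 + 285 N$ ($b{\left(N \right)} = 285 \left(N + 13\right) = 285 \left(13 + N\right) = 3705 + 285 N$)
$\frac{1}{\left(7347 + p{\left(148,-175 \right)}\right) + b{\left(-194 \right)}} = \frac{1}{\left(7347 + \frac{1}{8} \cdot 148 \left(127 - -175\right)\right) + \left(3705 + 285 \left(-194\right)\right)} = \frac{1}{\left(7347 + \frac{1}{8} \cdot 148 \left(127 + 175\right)\right) + \left(3705 - 55290\right)} = \frac{1}{\left(7347 + \frac{1}{8} \cdot 148 \cdot 302\right) - 51585} = \frac{1}{\left(7347 + 5587\right) - 51585} = \frac{1}{12934 - 51585} = \frac{1}{-38651} = - \frac{1}{38651}$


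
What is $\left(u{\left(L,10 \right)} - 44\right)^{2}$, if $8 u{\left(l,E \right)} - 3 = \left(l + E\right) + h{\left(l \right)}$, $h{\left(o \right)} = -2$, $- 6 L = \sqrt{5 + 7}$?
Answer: $\frac{\left(1023 + \sqrt{3}\right)^{2}}{576} \approx 1823.0$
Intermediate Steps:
$L = - \frac{\sqrt{3}}{3}$ ($L = - \frac{\sqrt{5 + 7}}{6} = - \frac{\sqrt{12}}{6} = - \frac{2 \sqrt{3}}{6} = - \frac{\sqrt{3}}{3} \approx -0.57735$)
$u{\left(l,E \right)} = \frac{1}{8} + \frac{E}{8} + \frac{l}{8}$ ($u{\left(l,E \right)} = \frac{3}{8} + \frac{\left(l + E\right) - 2}{8} = \frac{3}{8} + \frac{\left(E + l\right) - 2}{8} = \frac{3}{8} + \frac{-2 + E + l}{8} = \frac{3}{8} + \left(- \frac{1}{4} + \frac{E}{8} + \frac{l}{8}\right) = \frac{1}{8} + \frac{E}{8} + \frac{l}{8}$)
$\left(u{\left(L,10 \right)} - 44\right)^{2} = \left(\left(\frac{1}{8} + \frac{1}{8} \cdot 10 + \frac{\left(- \frac{1}{3}\right) \sqrt{3}}{8}\right) - 44\right)^{2} = \left(\left(\frac{1}{8} + \frac{5}{4} - \frac{\sqrt{3}}{24}\right) - 44\right)^{2} = \left(\left(\frac{11}{8} - \frac{\sqrt{3}}{24}\right) - 44\right)^{2} = \left(- \frac{341}{8} - \frac{\sqrt{3}}{24}\right)^{2}$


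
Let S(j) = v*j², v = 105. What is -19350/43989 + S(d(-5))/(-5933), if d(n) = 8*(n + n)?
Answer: -230041950/2023153 ≈ -113.70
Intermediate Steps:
d(n) = 16*n (d(n) = 8*(2*n) = 16*n)
S(j) = 105*j²
-19350/43989 + S(d(-5))/(-5933) = -19350/43989 + (105*(16*(-5))²)/(-5933) = -19350*1/43989 + (105*(-80)²)*(-1/5933) = -150/341 + (105*6400)*(-1/5933) = -150/341 + 672000*(-1/5933) = -150/341 - 672000/5933 = -230041950/2023153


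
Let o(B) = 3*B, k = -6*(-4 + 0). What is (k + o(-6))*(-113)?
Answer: -678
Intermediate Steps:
k = 24 (k = -6*(-4) = 24)
(k + o(-6))*(-113) = (24 + 3*(-6))*(-113) = (24 - 18)*(-113) = 6*(-113) = -678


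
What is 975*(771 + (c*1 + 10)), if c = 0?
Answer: 761475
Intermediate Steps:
975*(771 + (c*1 + 10)) = 975*(771 + (0*1 + 10)) = 975*(771 + (0 + 10)) = 975*(771 + 10) = 975*781 = 761475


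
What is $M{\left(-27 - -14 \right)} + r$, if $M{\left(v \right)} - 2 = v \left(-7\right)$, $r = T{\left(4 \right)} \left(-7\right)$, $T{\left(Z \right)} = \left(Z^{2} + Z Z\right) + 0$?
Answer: $-131$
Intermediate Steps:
$T{\left(Z \right)} = 2 Z^{2}$ ($T{\left(Z \right)} = \left(Z^{2} + Z^{2}\right) + 0 = 2 Z^{2} + 0 = 2 Z^{2}$)
$r = -224$ ($r = 2 \cdot 4^{2} \left(-7\right) = 2 \cdot 16 \left(-7\right) = 32 \left(-7\right) = -224$)
$M{\left(v \right)} = 2 - 7 v$ ($M{\left(v \right)} = 2 + v \left(-7\right) = 2 - 7 v$)
$M{\left(-27 - -14 \right)} + r = \left(2 - 7 \left(-27 - -14\right)\right) - 224 = \left(2 - 7 \left(-27 + 14\right)\right) - 224 = \left(2 - -91\right) - 224 = \left(2 + 91\right) - 224 = 93 - 224 = -131$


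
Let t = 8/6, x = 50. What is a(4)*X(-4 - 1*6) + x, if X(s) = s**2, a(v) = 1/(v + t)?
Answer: 275/4 ≈ 68.750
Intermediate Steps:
t = 4/3 (t = 8*(1/6) = 4/3 ≈ 1.3333)
a(v) = 1/(4/3 + v) (a(v) = 1/(v + 4/3) = 1/(4/3 + v))
a(4)*X(-4 - 1*6) + x = (3/(4 + 3*4))*(-4 - 1*6)**2 + 50 = (3/(4 + 12))*(-4 - 6)**2 + 50 = (3/16)*(-10)**2 + 50 = (3*(1/16))*100 + 50 = (3/16)*100 + 50 = 75/4 + 50 = 275/4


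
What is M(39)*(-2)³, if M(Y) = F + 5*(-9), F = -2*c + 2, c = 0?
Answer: 344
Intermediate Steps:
F = 2 (F = -2*0 + 2 = 0 + 2 = 2)
M(Y) = -43 (M(Y) = 2 + 5*(-9) = 2 - 45 = -43)
M(39)*(-2)³ = -43*(-2)³ = -43*(-8) = 344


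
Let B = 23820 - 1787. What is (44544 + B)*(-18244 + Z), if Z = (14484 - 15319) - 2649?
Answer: -1446585056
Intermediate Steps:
B = 22033
Z = -3484 (Z = -835 - 2649 = -3484)
(44544 + B)*(-18244 + Z) = (44544 + 22033)*(-18244 - 3484) = 66577*(-21728) = -1446585056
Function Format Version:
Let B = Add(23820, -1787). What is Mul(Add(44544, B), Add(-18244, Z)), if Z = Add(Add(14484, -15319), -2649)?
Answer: -1446585056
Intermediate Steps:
B = 22033
Z = -3484 (Z = Add(-835, -2649) = -3484)
Mul(Add(44544, B), Add(-18244, Z)) = Mul(Add(44544, 22033), Add(-18244, -3484)) = Mul(66577, -21728) = -1446585056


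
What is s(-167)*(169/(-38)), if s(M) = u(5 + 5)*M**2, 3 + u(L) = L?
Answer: -32992687/38 ≈ -8.6823e+5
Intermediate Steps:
u(L) = -3 + L
s(M) = 7*M**2 (s(M) = (-3 + (5 + 5))*M**2 = (-3 + 10)*M**2 = 7*M**2)
s(-167)*(169/(-38)) = (7*(-167)**2)*(169/(-38)) = (7*27889)*(169*(-1/38)) = 195223*(-169/38) = -32992687/38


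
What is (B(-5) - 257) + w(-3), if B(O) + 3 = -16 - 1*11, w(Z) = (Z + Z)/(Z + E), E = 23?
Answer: -2873/10 ≈ -287.30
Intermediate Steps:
w(Z) = 2*Z/(23 + Z) (w(Z) = (Z + Z)/(Z + 23) = (2*Z)/(23 + Z) = 2*Z/(23 + Z))
B(O) = -30 (B(O) = -3 + (-16 - 1*11) = -3 + (-16 - 11) = -3 - 27 = -30)
(B(-5) - 257) + w(-3) = (-30 - 257) + 2*(-3)/(23 - 3) = -287 + 2*(-3)/20 = -287 + 2*(-3)*(1/20) = -287 - 3/10 = -2873/10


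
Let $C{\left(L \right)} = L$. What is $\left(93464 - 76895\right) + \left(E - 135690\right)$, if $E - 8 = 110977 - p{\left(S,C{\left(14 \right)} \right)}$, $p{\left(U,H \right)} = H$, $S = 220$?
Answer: $-8150$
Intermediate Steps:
$E = 110971$ ($E = 8 + \left(110977 - 14\right) = 8 + 110963 = 110971$)
$\left(93464 - 76895\right) + \left(E - 135690\right) = \left(93464 - 76895\right) + \left(110971 - 135690\right) = 16569 - 24719 = -8150$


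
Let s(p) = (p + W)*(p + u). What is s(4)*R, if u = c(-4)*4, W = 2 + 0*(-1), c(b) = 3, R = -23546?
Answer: -2260416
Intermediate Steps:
W = 2 (W = 2 + 0 = 2)
u = 12 (u = 3*4 = 12)
s(p) = (2 + p)*(12 + p) (s(p) = (p + 2)*(p + 12) = (2 + p)*(12 + p))
s(4)*R = (24 + 4² + 14*4)*(-23546) = (24 + 16 + 56)*(-23546) = 96*(-23546) = -2260416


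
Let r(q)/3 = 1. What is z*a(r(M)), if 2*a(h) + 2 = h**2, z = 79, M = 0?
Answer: 553/2 ≈ 276.50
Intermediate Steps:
r(q) = 3 (r(q) = 3*1 = 3)
a(h) = -1 + h**2/2
z*a(r(M)) = 79*(-1 + (1/2)*3**2) = 79*(-1 + (1/2)*9) = 79*(-1 + 9/2) = 79*(7/2) = 553/2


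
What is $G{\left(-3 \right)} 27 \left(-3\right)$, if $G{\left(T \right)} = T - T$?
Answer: $0$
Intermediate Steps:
$G{\left(T \right)} = 0$
$G{\left(-3 \right)} 27 \left(-3\right) = 0 \cdot 27 \left(-3\right) = 0 \left(-3\right) = 0$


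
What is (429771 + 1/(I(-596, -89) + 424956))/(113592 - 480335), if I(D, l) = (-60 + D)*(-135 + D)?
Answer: -388724431333/331716109556 ≈ -1.1719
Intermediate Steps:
I(D, l) = (-135 + D)*(-60 + D)
(429771 + 1/(I(-596, -89) + 424956))/(113592 - 480335) = (429771 + 1/((8100 + (-596)² - 195*(-596)) + 424956))/(113592 - 480335) = (429771 + 1/((8100 + 355216 + 116220) + 424956))/(-366743) = (429771 + 1/(479536 + 424956))*(-1/366743) = (429771 + 1/904492)*(-1/366743) = (388724431333/904492)*(-1/366743) = -388724431333/331716109556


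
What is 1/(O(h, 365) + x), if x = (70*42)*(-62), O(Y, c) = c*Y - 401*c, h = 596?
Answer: -1/111105 ≈ -9.0005e-6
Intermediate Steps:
O(Y, c) = -401*c + Y*c (O(Y, c) = Y*c - 401*c = -401*c + Y*c)
x = -182280 (x = 2940*(-62) = -182280)
1/(O(h, 365) + x) = 1/(365*(-401 + 596) - 182280) = 1/(365*195 - 182280) = 1/(71175 - 182280) = 1/(-111105) = -1/111105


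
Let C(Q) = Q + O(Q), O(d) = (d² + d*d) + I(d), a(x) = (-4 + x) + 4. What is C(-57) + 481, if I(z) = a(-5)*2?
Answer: 6912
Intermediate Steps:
a(x) = x
I(z) = -10 (I(z) = -5*2 = -10)
O(d) = -10 + 2*d² (O(d) = (d² + d*d) - 10 = (d² + d²) - 10 = 2*d² - 10 = -10 + 2*d²)
C(Q) = -10 + Q + 2*Q² (C(Q) = Q + (-10 + 2*Q²) = -10 + Q + 2*Q²)
C(-57) + 481 = (-10 - 57 + 2*(-57)²) + 481 = (-10 - 57 + 2*3249) + 481 = (-10 - 57 + 6498) + 481 = 6431 + 481 = 6912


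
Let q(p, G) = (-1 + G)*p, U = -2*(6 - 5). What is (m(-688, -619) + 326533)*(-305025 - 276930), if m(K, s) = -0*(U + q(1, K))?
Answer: -190027512015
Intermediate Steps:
U = -2 (U = -2*1 = -2)
q(p, G) = p*(-1 + G)
m(K, s) = 0 (m(K, s) = -0*(-2 + 1*(-1 + K)) = -0*(-2 + (-1 + K)) = -0*(-3 + K) = -1*0 = 0)
(m(-688, -619) + 326533)*(-305025 - 276930) = (0 + 326533)*(-305025 - 276930) = 326533*(-581955) = -190027512015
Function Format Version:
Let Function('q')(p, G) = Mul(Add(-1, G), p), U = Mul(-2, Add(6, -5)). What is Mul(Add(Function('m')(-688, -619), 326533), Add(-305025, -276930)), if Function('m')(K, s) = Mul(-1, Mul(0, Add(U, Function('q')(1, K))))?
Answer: -190027512015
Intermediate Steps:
U = -2 (U = Mul(-2, 1) = -2)
Function('q')(p, G) = Mul(p, Add(-1, G))
Function('m')(K, s) = 0 (Function('m')(K, s) = Mul(-1, Mul(0, Add(-2, Mul(1, Add(-1, K))))) = Mul(-1, Mul(0, Add(-2, Add(-1, K)))) = Mul(-1, Mul(0, Add(-3, K))) = Mul(-1, 0) = 0)
Mul(Add(Function('m')(-688, -619), 326533), Add(-305025, -276930)) = Mul(Add(0, 326533), Add(-305025, -276930)) = Mul(326533, -581955) = -190027512015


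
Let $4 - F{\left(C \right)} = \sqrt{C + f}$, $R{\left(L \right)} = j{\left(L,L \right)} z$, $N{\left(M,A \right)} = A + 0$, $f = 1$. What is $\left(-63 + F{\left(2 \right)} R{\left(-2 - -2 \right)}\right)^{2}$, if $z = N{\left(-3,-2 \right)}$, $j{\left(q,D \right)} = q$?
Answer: $3969$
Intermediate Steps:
$N{\left(M,A \right)} = A$
$z = -2$
$R{\left(L \right)} = - 2 L$ ($R{\left(L \right)} = L \left(-2\right) = - 2 L$)
$F{\left(C \right)} = 4 - \sqrt{1 + C}$ ($F{\left(C \right)} = 4 - \sqrt{C + 1} = 4 - \sqrt{1 + C}$)
$\left(-63 + F{\left(2 \right)} R{\left(-2 - -2 \right)}\right)^{2} = \left(-63 + \left(4 - \sqrt{1 + 2}\right) \left(- 2 \left(-2 - -2\right)\right)\right)^{2} = \left(-63 + \left(4 - \sqrt{3}\right) \left(- 2 \left(-2 + 2\right)\right)\right)^{2} = \left(-63 + \left(4 - \sqrt{3}\right) \left(\left(-2\right) 0\right)\right)^{2} = \left(-63 + \left(4 - \sqrt{3}\right) 0\right)^{2} = \left(-63 + 0\right)^{2} = \left(-63\right)^{2} = 3969$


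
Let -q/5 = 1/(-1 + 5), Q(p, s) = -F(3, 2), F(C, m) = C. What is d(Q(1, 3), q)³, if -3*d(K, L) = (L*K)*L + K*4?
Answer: 704969/4096 ≈ 172.11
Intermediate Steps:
Q(p, s) = -3 (Q(p, s) = -1*3 = -3)
q = -5/4 (q = -5/(-1 + 5) = -5/4 ≈ -1.2500)
d(K, L) = -4*K/3 - K*L²/3 (d(K, L) = -((L*K)*L + K*4)/3 = -((K*L)*L + 4*K)/3 = -(K*L² + 4*K)/3 = -(4*K + K*L²)/3 = -4*K/3 - K*L²/3)
d(Q(1, 3), q)³ = (-⅓*(-3)*(4 + (-5/4)²))³ = (-⅓*(-3)*(4 + 25/16))³ = (-⅓*(-3)*89/16)³ = (89/16)³ = 704969/4096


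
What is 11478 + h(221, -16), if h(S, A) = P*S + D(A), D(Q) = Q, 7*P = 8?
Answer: 82002/7 ≈ 11715.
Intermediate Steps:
P = 8/7 (P = (⅐)*8 = 8/7 ≈ 1.1429)
h(S, A) = A + 8*S/7 (h(S, A) = 8*S/7 + A = A + 8*S/7)
11478 + h(221, -16) = 11478 + (-16 + (8/7)*221) = 11478 + (-16 + 1768/7) = 11478 + 1656/7 = 82002/7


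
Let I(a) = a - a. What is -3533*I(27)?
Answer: 0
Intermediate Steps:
I(a) = 0
-3533*I(27) = -3533*0 = 0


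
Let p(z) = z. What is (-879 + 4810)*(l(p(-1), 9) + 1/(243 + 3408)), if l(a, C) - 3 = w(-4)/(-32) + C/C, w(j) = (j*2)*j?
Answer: 43060174/3651 ≈ 11794.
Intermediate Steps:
w(j) = 2*j² (w(j) = (2*j)*j = 2*j²)
l(a, C) = 3 (l(a, C) = 3 + ((2*(-4)²)/(-32) + C/C) = 3 + ((2*16)*(-1/32) + 1) = 3 + (32*(-1/32) + 1) = 3 + (-1 + 1) = 3 + 0 = 3)
(-879 + 4810)*(l(p(-1), 9) + 1/(243 + 3408)) = (-879 + 4810)*(3 + 1/(243 + 3408)) = 3931*(3 + 1/3651) = 3931*(10954/3651) = 43060174/3651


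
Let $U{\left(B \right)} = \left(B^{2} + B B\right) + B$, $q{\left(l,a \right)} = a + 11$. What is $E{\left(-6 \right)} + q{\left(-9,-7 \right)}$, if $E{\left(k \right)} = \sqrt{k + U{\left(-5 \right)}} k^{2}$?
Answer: $4 + 36 \sqrt{39} \approx 228.82$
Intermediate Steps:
$q{\left(l,a \right)} = 11 + a$
$U{\left(B \right)} = B + 2 B^{2}$ ($U{\left(B \right)} = \left(B^{2} + B^{2}\right) + B = 2 B^{2} + B = B + 2 B^{2}$)
$E{\left(k \right)} = k^{2} \sqrt{45 + k}$ ($E{\left(k \right)} = \sqrt{k - 5 \left(1 + 2 \left(-5\right)\right)} k^{2} = \sqrt{k - 5 \left(1 - 10\right)} k^{2} = \sqrt{k - -45} k^{2} = \sqrt{k + 45} k^{2} = \sqrt{45 + k} k^{2} = k^{2} \sqrt{45 + k}$)
$E{\left(-6 \right)} + q{\left(-9,-7 \right)} = \left(-6\right)^{2} \sqrt{45 - 6} + \left(11 - 7\right) = 36 \sqrt{39} + 4 = 4 + 36 \sqrt{39}$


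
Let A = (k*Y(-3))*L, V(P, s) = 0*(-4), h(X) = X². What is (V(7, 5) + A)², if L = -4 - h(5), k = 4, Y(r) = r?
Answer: 121104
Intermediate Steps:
V(P, s) = 0
L = -29 (L = -4 - 1*5² = -4 - 1*25 = -4 - 25 = -29)
A = 348 (A = (4*(-3))*(-29) = -12*(-29) = 348)
(V(7, 5) + A)² = (0 + 348)² = 348² = 121104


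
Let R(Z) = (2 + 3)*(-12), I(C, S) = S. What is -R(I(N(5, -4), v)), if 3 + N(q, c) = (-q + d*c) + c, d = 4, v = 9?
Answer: 60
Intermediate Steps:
N(q, c) = -3 - q + 5*c (N(q, c) = -3 + ((-q + 4*c) + c) = -3 + (-q + 5*c) = -3 - q + 5*c)
R(Z) = -60 (R(Z) = 5*(-12) = -60)
-R(I(N(5, -4), v)) = -1*(-60) = 60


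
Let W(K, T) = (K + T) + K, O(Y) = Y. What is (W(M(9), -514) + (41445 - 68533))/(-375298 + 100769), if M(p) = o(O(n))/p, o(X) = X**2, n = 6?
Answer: 27594/274529 ≈ 0.10051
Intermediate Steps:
M(p) = 36/p (M(p) = 6**2/p = 36/p)
W(K, T) = T + 2*K
(W(M(9), -514) + (41445 - 68533))/(-375298 + 100769) = ((-514 + 2*(36/9)) + (41445 - 68533))/(-375298 + 100769) = ((-514 + 2*(36*(1/9))) - 27088)/(-274529) = ((-514 + 2*4) - 27088)*(-1/274529) = ((-514 + 8) - 27088)*(-1/274529) = (-506 - 27088)*(-1/274529) = -27594*(-1/274529) = 27594/274529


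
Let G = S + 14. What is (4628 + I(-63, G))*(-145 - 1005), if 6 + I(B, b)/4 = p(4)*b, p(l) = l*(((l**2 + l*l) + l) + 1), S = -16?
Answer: -3933000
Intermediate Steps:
G = -2 (G = -16 + 14 = -2)
p(l) = l*(1 + l + 2*l**2) (p(l) = l*(((l**2 + l**2) + l) + 1) = l*((2*l**2 + l) + 1) = l*((l + 2*l**2) + 1) = l*(1 + l + 2*l**2))
I(B, b) = -24 + 592*b (I(B, b) = -24 + 4*((4*(1 + 4 + 2*4**2))*b) = -24 + 4*((4*(1 + 4 + 2*16))*b) = -24 + 4*((4*(1 + 4 + 32))*b) = -24 + 4*((4*37)*b) = -24 + 4*(148*b) = -24 + 592*b)
(4628 + I(-63, G))*(-145 - 1005) = (4628 + (-24 + 592*(-2)))*(-145 - 1005) = (4628 + (-24 - 1184))*(-1150) = (4628 - 1208)*(-1150) = 3420*(-1150) = -3933000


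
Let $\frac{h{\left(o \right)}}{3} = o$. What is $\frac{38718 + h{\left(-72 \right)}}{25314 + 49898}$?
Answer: $\frac{19251}{37606} \approx 0.51191$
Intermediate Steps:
$h{\left(o \right)} = 3 o$
$\frac{38718 + h{\left(-72 \right)}}{25314 + 49898} = \frac{38718 + 3 \left(-72\right)}{25314 + 49898} = \frac{38718 - 216}{75212} = 38502 \cdot \frac{1}{75212} = \frac{19251}{37606}$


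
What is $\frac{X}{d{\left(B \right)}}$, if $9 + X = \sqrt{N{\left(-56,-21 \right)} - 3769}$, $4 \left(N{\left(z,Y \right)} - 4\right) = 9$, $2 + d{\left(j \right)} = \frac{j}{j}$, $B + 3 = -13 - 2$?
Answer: $9 - \frac{i \sqrt{15051}}{2} \approx 9.0 - 61.341 i$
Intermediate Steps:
$B = -18$ ($B = -3 - 15 = -18$)
$d{\left(j \right)} = -1$ ($d{\left(j \right)} = -2 + \frac{j}{j} = -2 + 1 = -1$)
$N{\left(z,Y \right)} = \frac{25}{4}$ ($N{\left(z,Y \right)} = 4 + \frac{1}{4} \cdot 9 = 4 + \frac{9}{4} = \frac{25}{4}$)
$X = -9 + \frac{i \sqrt{15051}}{2}$ ($X = -9 + \sqrt{\frac{25}{4} - 3769} = -9 + \sqrt{- \frac{15051}{4}} = -9 + \frac{i \sqrt{15051}}{2} \approx -9.0 + 61.341 i$)
$\frac{X}{d{\left(B \right)}} = \frac{-9 + \frac{i \sqrt{15051}}{2}}{-1} = \left(-9 + \frac{i \sqrt{15051}}{2}\right) \left(-1\right) = 9 - \frac{i \sqrt{15051}}{2}$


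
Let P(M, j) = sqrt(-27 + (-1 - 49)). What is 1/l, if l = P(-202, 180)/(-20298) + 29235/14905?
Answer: 7181275136901228/14085514178198633 + 180375355578*I*sqrt(77)/14085514178198633 ≈ 0.50983 + 0.00011237*I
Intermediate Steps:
P(M, j) = I*sqrt(77) (P(M, j) = sqrt(-27 - 50) = sqrt(-77) = I*sqrt(77))
l = 5847/2981 - I*sqrt(77)/20298 (l = (I*sqrt(77))/(-20298) + 29235/14905 = (I*sqrt(77))*(-1/20298) + 29235*(1/14905) = -I*sqrt(77)/20298 + 5847/2981 = 5847/2981 - I*sqrt(77)/20298 ≈ 1.9614 - 0.00043231*I)
1/l = 1/(5847/2981 - I*sqrt(77)/20298)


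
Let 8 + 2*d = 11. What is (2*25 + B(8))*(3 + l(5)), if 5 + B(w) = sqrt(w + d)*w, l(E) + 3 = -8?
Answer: -360 - 32*sqrt(38) ≈ -557.26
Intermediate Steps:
l(E) = -11 (l(E) = -3 - 8 = -11)
d = 3/2 (d = -4 + (1/2)*11 = -4 + 11/2 = 3/2 ≈ 1.5000)
B(w) = -5 + w*sqrt(3/2 + w) (B(w) = -5 + sqrt(w + 3/2)*w = -5 + sqrt(3/2 + w)*w = -5 + w*sqrt(3/2 + w))
(2*25 + B(8))*(3 + l(5)) = (2*25 + (-5 + (1/2)*8*sqrt(6 + 4*8)))*(3 - 11) = (50 + (-5 + (1/2)*8*sqrt(6 + 32)))*(-8) = (50 + (-5 + (1/2)*8*sqrt(38)))*(-8) = (50 + (-5 + 4*sqrt(38)))*(-8) = (45 + 4*sqrt(38))*(-8) = -360 - 32*sqrt(38)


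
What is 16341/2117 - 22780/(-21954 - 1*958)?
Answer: 105657563/12126176 ≈ 8.7132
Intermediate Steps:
16341/2117 - 22780/(-21954 - 1*958) = 16341*(1/2117) - 22780/(-21954 - 958) = 16341/2117 - 22780/(-22912) = 16341/2117 - 22780*(-1/22912) = 16341/2117 + 5695/5728 = 105657563/12126176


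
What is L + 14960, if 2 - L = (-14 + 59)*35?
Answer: 13387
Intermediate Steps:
L = -1573 (L = 2 - (-14 + 59)*35 = 2 - 45*35 = 2 - 1*1575 = 2 - 1575 = -1573)
L + 14960 = -1573 + 14960 = 13387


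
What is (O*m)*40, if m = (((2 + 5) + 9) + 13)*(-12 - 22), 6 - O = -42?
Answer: -1893120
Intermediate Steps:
O = 48 (O = 6 - 1*(-42) = 6 + 42 = 48)
m = -986 (m = ((7 + 9) + 13)*(-34) = (16 + 13)*(-34) = 29*(-34) = -986)
(O*m)*40 = (48*(-986))*40 = -47328*40 = -1893120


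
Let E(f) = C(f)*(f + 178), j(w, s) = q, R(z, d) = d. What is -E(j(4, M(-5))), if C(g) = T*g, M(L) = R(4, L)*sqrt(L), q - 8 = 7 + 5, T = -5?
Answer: 19800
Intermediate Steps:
q = 20 (q = 8 + (7 + 5) = 8 + 12 = 20)
M(L) = L**(3/2) (M(L) = L*sqrt(L) = L**(3/2))
j(w, s) = 20
C(g) = -5*g
E(f) = -5*f*(178 + f) (E(f) = (-5*f)*(f + 178) = (-5*f)*(178 + f) = -5*f*(178 + f))
-E(j(4, M(-5))) = -(-5)*20*(178 + 20) = -(-5)*20*198 = -1*(-19800) = 19800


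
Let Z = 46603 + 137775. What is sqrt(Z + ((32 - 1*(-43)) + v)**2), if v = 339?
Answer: sqrt(355774) ≈ 596.47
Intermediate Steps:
Z = 184378
sqrt(Z + ((32 - 1*(-43)) + v)**2) = sqrt(184378 + ((32 - 1*(-43)) + 339)**2) = sqrt(184378 + ((32 + 43) + 339)**2) = sqrt(184378 + (75 + 339)**2) = sqrt(184378 + 414**2) = sqrt(184378 + 171396) = sqrt(355774)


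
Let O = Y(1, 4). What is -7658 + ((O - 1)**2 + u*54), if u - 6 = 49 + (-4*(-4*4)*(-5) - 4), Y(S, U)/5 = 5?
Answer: -21608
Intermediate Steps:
Y(S, U) = 25 (Y(S, U) = 5*5 = 25)
O = 25
u = -269 (u = 6 + (49 + (-4*(-4*4)*(-5) - 4)) = 6 + (49 + (-(-64)*(-5) - 4)) = 6 + (49 + (-4*80 - 4)) = 6 + (49 + (-320 - 4)) = 6 + (49 - 324) = 6 - 275 = -269)
-7658 + ((O - 1)**2 + u*54) = -7658 + ((25 - 1)**2 - 269*54) = -7658 + (24**2 - 14526) = -7658 + (576 - 14526) = -7658 - 13950 = -21608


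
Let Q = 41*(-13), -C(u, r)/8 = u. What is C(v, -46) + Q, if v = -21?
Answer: -365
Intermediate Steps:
C(u, r) = -8*u
Q = -533
C(v, -46) + Q = -8*(-21) - 533 = 168 - 533 = -365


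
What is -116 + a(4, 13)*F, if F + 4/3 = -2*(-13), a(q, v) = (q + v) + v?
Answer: 624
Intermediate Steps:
a(q, v) = q + 2*v
F = 74/3 (F = -4/3 - 2*(-13) = -4/3 + 26 = 74/3 ≈ 24.667)
-116 + a(4, 13)*F = -116 + (4 + 2*13)*(74/3) = -116 + (4 + 26)*(74/3) = -116 + 30*(74/3) = -116 + 740 = 624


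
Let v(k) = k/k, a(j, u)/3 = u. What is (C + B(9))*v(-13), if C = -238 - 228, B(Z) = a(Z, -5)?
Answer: -481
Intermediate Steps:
a(j, u) = 3*u
B(Z) = -15 (B(Z) = 3*(-5) = -15)
v(k) = 1
C = -466
(C + B(9))*v(-13) = (-466 - 15)*1 = -481*1 = -481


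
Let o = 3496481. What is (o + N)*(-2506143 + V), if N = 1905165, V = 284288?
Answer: -12001674173330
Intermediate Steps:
(o + N)*(-2506143 + V) = (3496481 + 1905165)*(-2506143 + 284288) = 5401646*(-2221855) = -12001674173330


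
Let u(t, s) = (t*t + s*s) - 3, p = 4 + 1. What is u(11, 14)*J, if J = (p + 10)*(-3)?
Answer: -14130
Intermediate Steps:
p = 5
u(t, s) = -3 + s² + t² (u(t, s) = (t² + s²) - 3 = (s² + t²) - 3 = -3 + s² + t²)
J = -45 (J = (5 + 10)*(-3) = 15*(-3) = -45)
u(11, 14)*J = (-3 + 14² + 11²)*(-45) = (-3 + 196 + 121)*(-45) = 314*(-45) = -14130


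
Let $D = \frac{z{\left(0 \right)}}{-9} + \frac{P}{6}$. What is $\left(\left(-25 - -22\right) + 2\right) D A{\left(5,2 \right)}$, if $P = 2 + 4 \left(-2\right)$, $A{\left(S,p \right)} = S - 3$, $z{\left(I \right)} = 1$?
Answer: $\frac{20}{9} \approx 2.2222$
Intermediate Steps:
$A{\left(S,p \right)} = -3 + S$ ($A{\left(S,p \right)} = S - 3 = -3 + S$)
$P = -6$ ($P = 2 - 8 = -6$)
$D = - \frac{10}{9}$ ($D = 1 \frac{1}{-9} - \frac{6}{6} = 1 \left(- \frac{1}{9}\right) - 1 = - \frac{1}{9} - 1 = - \frac{10}{9} \approx -1.1111$)
$\left(\left(-25 - -22\right) + 2\right) D A{\left(5,2 \right)} = \left(\left(-25 - -22\right) + 2\right) \left(- \frac{10 \left(-3 + 5\right)}{9}\right) = \left(\left(-25 + 22\right) + 2\right) \left(\left(- \frac{10}{9}\right) 2\right) = \left(-3 + 2\right) \left(- \frac{20}{9}\right) = \left(-1\right) \left(- \frac{20}{9}\right) = \frac{20}{9}$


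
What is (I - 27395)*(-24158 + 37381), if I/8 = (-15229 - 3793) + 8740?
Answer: -1449915173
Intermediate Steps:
I = -82256 (I = 8*((-15229 - 3793) + 8740) = 8*(-19022 + 8740) = 8*(-10282) = -82256)
(I - 27395)*(-24158 + 37381) = (-82256 - 27395)*(-24158 + 37381) = -109651*13223 = -1449915173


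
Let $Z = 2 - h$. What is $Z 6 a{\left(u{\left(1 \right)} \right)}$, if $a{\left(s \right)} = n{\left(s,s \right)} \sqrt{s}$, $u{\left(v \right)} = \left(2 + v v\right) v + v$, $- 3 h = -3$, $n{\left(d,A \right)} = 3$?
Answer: $36$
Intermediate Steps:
$h = 1$ ($h = \left(- \frac{1}{3}\right) \left(-3\right) = 1$)
$u{\left(v \right)} = v + v \left(2 + v^{2}\right)$ ($u{\left(v \right)} = \left(2 + v^{2}\right) v + v = v \left(2 + v^{2}\right) + v = v + v \left(2 + v^{2}\right)$)
$a{\left(s \right)} = 3 \sqrt{s}$
$Z = 1$ ($Z = 2 - 1 = 1$)
$Z 6 a{\left(u{\left(1 \right)} \right)} = 1 \cdot 6 \cdot 3 \sqrt{1 \left(3 + 1^{2}\right)} = 6 \cdot 3 \sqrt{1 \left(3 + 1\right)} = 6 \cdot 3 \sqrt{1 \cdot 4} = 6 \cdot 3 \sqrt{4} = 6 \cdot 3 \cdot 2 = 6 \cdot 6 = 36$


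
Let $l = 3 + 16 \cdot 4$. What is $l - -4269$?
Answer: $4336$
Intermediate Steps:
$l = 67$ ($l = 3 + 64 = 67$)
$l - -4269 = 67 - -4269 = 67 + 4269 = 4336$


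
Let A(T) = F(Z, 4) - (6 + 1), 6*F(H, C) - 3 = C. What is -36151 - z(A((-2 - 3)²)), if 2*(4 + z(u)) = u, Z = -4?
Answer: -433729/12 ≈ -36144.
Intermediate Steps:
F(H, C) = ½ + C/6
A(T) = -35/6 (A(T) = (½ + (⅙)*4) - (6 + 1) = (½ + ⅔) - 1*7 = 7/6 - 7 = -35/6)
z(u) = -4 + u/2
-36151 - z(A((-2 - 3)²)) = -36151 - (-4 + (½)*(-35/6)) = -36151 - (-4 - 35/12) = -36151 - 1*(-83/12) = -36151 + 83/12 = -433729/12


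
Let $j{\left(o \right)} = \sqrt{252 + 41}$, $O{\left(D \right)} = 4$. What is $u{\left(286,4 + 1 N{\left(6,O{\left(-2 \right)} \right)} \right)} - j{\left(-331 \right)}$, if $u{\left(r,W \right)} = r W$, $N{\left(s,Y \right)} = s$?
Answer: $2860 - \sqrt{293} \approx 2842.9$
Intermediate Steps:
$j{\left(o \right)} = \sqrt{293}$
$u{\left(r,W \right)} = W r$
$u{\left(286,4 + 1 N{\left(6,O{\left(-2 \right)} \right)} \right)} - j{\left(-331 \right)} = \left(4 + 1 \cdot 6\right) 286 - \sqrt{293} = \left(4 + 6\right) 286 - \sqrt{293} = 10 \cdot 286 - \sqrt{293} = 2860 - \sqrt{293}$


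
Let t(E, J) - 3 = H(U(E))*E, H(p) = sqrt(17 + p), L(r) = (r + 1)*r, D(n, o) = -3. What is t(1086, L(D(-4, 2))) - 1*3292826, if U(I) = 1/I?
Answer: -3292823 + sqrt(20050818) ≈ -3.2883e+6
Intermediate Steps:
L(r) = r*(1 + r) (L(r) = (1 + r)*r = r*(1 + r))
U(I) = 1/I
t(E, J) = 3 + E*sqrt(17 + 1/E) (t(E, J) = 3 + sqrt(17 + 1/E)*E = 3 + E*sqrt(17 + 1/E))
t(1086, L(D(-4, 2))) - 1*3292826 = (3 + 1086*sqrt(17 + 1/1086)) - 1*3292826 = (3 + 1086*sqrt(17 + 1/1086)) - 3292826 = (3 + 1086*sqrt(18463/1086)) - 3292826 = (3 + 1086*(sqrt(20050818)/1086)) - 3292826 = (3 + sqrt(20050818)) - 3292826 = -3292823 + sqrt(20050818)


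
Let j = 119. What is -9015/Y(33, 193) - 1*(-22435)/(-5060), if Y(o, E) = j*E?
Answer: -112176109/23242604 ≈ -4.8263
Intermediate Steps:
Y(o, E) = 119*E
-9015/Y(33, 193) - 1*(-22435)/(-5060) = -9015/(119*193) - 1*(-22435)/(-5060) = -9015/22967 + 22435*(-1/5060) = -9015*1/22967 - 4487/1012 = -9015/22967 - 4487/1012 = -112176109/23242604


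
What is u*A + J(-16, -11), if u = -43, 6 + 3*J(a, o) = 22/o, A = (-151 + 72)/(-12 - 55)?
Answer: -10727/201 ≈ -53.368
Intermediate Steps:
A = 79/67 (A = -79/(-67) = -79*(-1/67) = 79/67 ≈ 1.1791)
J(a, o) = -2 + 22/(3*o) (J(a, o) = -2 + (22/o)/3 = -2 + 22/(3*o))
u*A + J(-16, -11) = -43*79/67 + (-2 + (22/3)/(-11)) = -3397/67 + (-2 + (22/3)*(-1/11)) = -3397/67 + (-2 - ⅔) = -3397/67 - 8/3 = -10727/201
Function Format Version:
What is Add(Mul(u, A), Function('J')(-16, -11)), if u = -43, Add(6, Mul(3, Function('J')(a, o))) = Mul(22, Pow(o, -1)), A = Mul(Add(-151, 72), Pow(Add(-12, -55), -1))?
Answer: Rational(-10727, 201) ≈ -53.368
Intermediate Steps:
A = Rational(79, 67) (A = Mul(-79, Pow(-67, -1)) = Mul(-79, Rational(-1, 67)) = Rational(79, 67) ≈ 1.1791)
Function('J')(a, o) = Add(-2, Mul(Rational(22, 3), Pow(o, -1))) (Function('J')(a, o) = Add(-2, Mul(Rational(1, 3), Mul(22, Pow(o, -1)))) = Add(-2, Mul(Rational(22, 3), Pow(o, -1))))
Add(Mul(u, A), Function('J')(-16, -11)) = Add(Mul(-43, Rational(79, 67)), Add(-2, Mul(Rational(22, 3), Pow(-11, -1)))) = Add(Rational(-3397, 67), Add(-2, Mul(Rational(22, 3), Rational(-1, 11)))) = Add(Rational(-3397, 67), Add(-2, Rational(-2, 3))) = Add(Rational(-3397, 67), Rational(-8, 3)) = Rational(-10727, 201)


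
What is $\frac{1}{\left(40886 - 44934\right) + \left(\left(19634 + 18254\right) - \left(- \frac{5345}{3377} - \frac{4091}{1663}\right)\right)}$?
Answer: $\frac{5615951}{190066485882} \approx 2.9547 \cdot 10^{-5}$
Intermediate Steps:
$\frac{1}{\left(40886 - 44934\right) + \left(\left(19634 + 18254\right) - \left(- \frac{5345}{3377} - \frac{4091}{1663}\right)\right)} = \frac{1}{\left(40886 - 44934\right) + \left(37888 - - \frac{22704042}{5615951}\right)} = \frac{1}{-4048 + \left(37888 + \left(\frac{5345}{3377} + \frac{4091}{1663}\right)\right)} = \frac{1}{-4048 + \left(37888 + \frac{22704042}{5615951}\right)} = \frac{1}{-4048 + \frac{212799855530}{5615951}} = \frac{1}{\frac{190066485882}{5615951}} = \frac{5615951}{190066485882}$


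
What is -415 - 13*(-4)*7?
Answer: -51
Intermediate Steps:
-415 - 13*(-4)*7 = -415 + 52*7 = -415 + 364 = -51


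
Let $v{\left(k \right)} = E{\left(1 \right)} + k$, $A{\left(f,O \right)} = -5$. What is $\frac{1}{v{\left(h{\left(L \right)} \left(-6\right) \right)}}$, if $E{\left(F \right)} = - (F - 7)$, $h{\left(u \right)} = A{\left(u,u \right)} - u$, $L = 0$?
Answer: $\frac{1}{36} \approx 0.027778$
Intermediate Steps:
$h{\left(u \right)} = -5 - u$
$E{\left(F \right)} = 7 - F$ ($E{\left(F \right)} = - (F - 7) = - (-7 + F) = 7 - F$)
$v{\left(k \right)} = 6 + k$ ($v{\left(k \right)} = \left(7 - 1\right) + k = 6 + k$)
$\frac{1}{v{\left(h{\left(L \right)} \left(-6\right) \right)}} = \frac{1}{6 + \left(-5 - 0\right) \left(-6\right)} = \frac{1}{6 + \left(-5 + 0\right) \left(-6\right)} = \frac{1}{6 - -30} = \frac{1}{6 + 30} = \frac{1}{36}$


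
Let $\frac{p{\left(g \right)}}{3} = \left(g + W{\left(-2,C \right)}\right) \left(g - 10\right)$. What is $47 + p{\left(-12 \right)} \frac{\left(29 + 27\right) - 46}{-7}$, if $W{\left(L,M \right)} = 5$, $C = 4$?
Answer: $-613$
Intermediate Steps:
$p{\left(g \right)} = 3 \left(-10 + g\right) \left(5 + g\right)$ ($p{\left(g \right)} = 3 \left(g + 5\right) \left(g - 10\right) = 3 \left(5 + g\right) \left(-10 + g\right) = 3 \left(-10 + g\right) \left(5 + g\right)$)
$47 + p{\left(-12 \right)} \frac{\left(29 + 27\right) - 46}{-7} = 47 + \left(-150 - -180 + 3 \left(-12\right)^{2}\right) \frac{\left(29 + 27\right) - 46}{-7} = 47 + \left(-150 + 180 + 3 \cdot 144\right) \left(56 - 46\right) \left(- \frac{1}{7}\right) = 47 + \left(-150 + 180 + 432\right) 10 \left(- \frac{1}{7}\right) = 47 + 462 \left(- \frac{10}{7}\right) = 47 - 660 = -613$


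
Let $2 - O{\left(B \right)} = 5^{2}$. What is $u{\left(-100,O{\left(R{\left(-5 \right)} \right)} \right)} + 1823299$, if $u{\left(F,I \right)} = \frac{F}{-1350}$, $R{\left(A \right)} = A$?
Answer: $\frac{49229075}{27} \approx 1.8233 \cdot 10^{6}$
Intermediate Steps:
$O{\left(B \right)} = -23$ ($O{\left(B \right)} = 2 - 5^{2} = 2 - 25 = -23$)
$u{\left(F,I \right)} = - \frac{F}{1350}$ ($u{\left(F,I \right)} = F \left(- \frac{1}{1350}\right) = - \frac{F}{1350}$)
$u{\left(-100,O{\left(R{\left(-5 \right)} \right)} \right)} + 1823299 = \left(- \frac{1}{1350}\right) \left(-100\right) + 1823299 = \frac{2}{27} + 1823299 = \frac{49229075}{27}$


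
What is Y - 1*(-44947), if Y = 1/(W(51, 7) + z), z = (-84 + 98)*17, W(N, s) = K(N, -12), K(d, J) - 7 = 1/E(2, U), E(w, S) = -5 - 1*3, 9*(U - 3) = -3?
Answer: 88051181/1959 ≈ 44947.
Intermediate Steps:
U = 8/3 (U = 3 + (⅑)*(-3) = 3 - ⅓ = 8/3 ≈ 2.6667)
E(w, S) = -8 (E(w, S) = -5 - 3 = -8)
K(d, J) = 55/8 (K(d, J) = 7 + 1/(-8) = 7 - ⅛ = 55/8)
W(N, s) = 55/8
z = 238 (z = 14*17 = 238)
Y = 8/1959 (Y = 1/(55/8 + 238) = 1/(1959/8) = 8/1959 ≈ 0.0040837)
Y - 1*(-44947) = 8/1959 - 1*(-44947) = 8/1959 + 44947 = 88051181/1959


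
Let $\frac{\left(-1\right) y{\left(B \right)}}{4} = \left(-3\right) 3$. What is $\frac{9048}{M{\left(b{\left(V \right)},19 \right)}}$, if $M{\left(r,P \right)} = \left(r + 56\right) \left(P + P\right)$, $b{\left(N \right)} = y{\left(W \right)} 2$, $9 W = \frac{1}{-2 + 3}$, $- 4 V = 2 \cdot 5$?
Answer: $\frac{1131}{608} \approx 1.8602$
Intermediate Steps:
$V = - \frac{5}{2}$ ($V = - \frac{2 \cdot 5}{4} = \left(- \frac{1}{4}\right) 10 = - \frac{5}{2} \approx -2.5$)
$W = \frac{1}{9}$ ($W = \frac{1}{9 \left(-2 + 3\right)} = \frac{1}{9 \cdot 1} = \frac{1}{9} \cdot 1 = \frac{1}{9} \approx 0.11111$)
$y{\left(B \right)} = 36$ ($y{\left(B \right)} = - 4 \left(\left(-3\right) 3\right) = \left(-4\right) \left(-9\right) = 36$)
$b{\left(N \right)} = 72$ ($b{\left(N \right)} = 36 \cdot 2 = 72$)
$M{\left(r,P \right)} = 2 P \left(56 + r\right)$ ($M{\left(r,P \right)} = \left(56 + r\right) 2 P = 2 P \left(56 + r\right)$)
$\frac{9048}{M{\left(b{\left(V \right)},19 \right)}} = \frac{9048}{2 \cdot 19 \left(56 + 72\right)} = \frac{9048}{2 \cdot 19 \cdot 128} = \frac{9048}{4864} = 9048 \cdot \frac{1}{4864} = \frac{1131}{608}$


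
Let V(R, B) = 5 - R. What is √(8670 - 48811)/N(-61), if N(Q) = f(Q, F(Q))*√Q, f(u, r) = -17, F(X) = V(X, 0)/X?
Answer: -√2448601/1037 ≈ -1.5090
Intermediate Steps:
F(X) = (5 - X)/X
N(Q) = -17*√Q
√(8670 - 48811)/N(-61) = √(8670 - 48811)/((-17*I*√61)) = √(-40141)/((-17*I*√61)) = (I*√40141)/((-17*I*√61)) = (I*√40141)*(I*√61/1037) = -√2448601/1037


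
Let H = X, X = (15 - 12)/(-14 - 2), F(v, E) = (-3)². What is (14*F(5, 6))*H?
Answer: -189/8 ≈ -23.625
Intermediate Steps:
F(v, E) = 9
X = -3/16 (X = 3/(-16) = 3*(-1/16) = -3/16 ≈ -0.18750)
H = -3/16 ≈ -0.18750
(14*F(5, 6))*H = (14*9)*(-3/16) = 126*(-3/16) = -189/8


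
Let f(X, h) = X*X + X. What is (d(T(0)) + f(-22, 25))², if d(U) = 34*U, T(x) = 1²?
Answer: 246016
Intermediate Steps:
T(x) = 1
f(X, h) = X + X² (f(X, h) = X² + X = X + X²)
(d(T(0)) + f(-22, 25))² = (34*1 - 22*(1 - 22))² = (34 - 22*(-21))² = (34 + 462)² = 496² = 246016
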